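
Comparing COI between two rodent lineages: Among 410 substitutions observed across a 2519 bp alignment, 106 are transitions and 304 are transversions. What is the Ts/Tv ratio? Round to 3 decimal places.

R = 106/304 = 0.348684… ≈ 0.349 (to 3 d.p.).

0.349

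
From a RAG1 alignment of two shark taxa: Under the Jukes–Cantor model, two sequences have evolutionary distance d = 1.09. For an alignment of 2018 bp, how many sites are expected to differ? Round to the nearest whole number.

1160

Invert JC69: p = (3/4)(1 − e^(−4d/3)) = 0.75 × (1 − e^(-1.453333)) = 0.75 × (1 − 0.233790) = 0.574658.
Expected differing sites = pL ≈ 0.574658 × 2018 = 1159.659844 ≈ 1160.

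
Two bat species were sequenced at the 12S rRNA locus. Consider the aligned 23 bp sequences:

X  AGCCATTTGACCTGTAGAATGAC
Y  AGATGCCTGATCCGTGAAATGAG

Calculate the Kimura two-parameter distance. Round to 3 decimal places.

Of 23 sites, 8 differences are transitions and 2 are transversions, so P = 8/23 ≈ 0.347826 and Q = 2/23 ≈ 0.086957.
Under the Kimura two-parameter model, d = −½ ln(1 − 2P − Q) − ¼ ln(1 − 2Q).
1 − 2P − Q = 0.217391, giving −½ ln(0.217391) = 0.763029.
1 − 2Q = 0.826086, giving −¼ ln(0.826086) = 0.047764.
d = 0.763029 + 0.047764 = 0.810793.

0.811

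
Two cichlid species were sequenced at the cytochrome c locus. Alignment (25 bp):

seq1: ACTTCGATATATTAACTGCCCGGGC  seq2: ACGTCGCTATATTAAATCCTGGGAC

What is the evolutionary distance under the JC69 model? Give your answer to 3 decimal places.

The sequences differ at 7 of 25 sites (3, 7, 16, 18, 20, 21, 24), so p = 7/25 = 0.28.
d = −(3/4) ln(1 − 4p/3) = −0.75 ln(1 − 0.373333) = −0.75 ln(0.626667)
  = −0.75 × (-0.467340) = 0.350505 substitutions/site.

0.351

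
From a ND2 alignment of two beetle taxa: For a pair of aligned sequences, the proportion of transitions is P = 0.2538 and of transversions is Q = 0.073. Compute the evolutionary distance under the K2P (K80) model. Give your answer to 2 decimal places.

0.47

Under the Kimura two-parameter model, d = −½ ln(1 − 2P − Q) − ¼ ln(1 − 2Q).
1 − 2P − Q = 0.4194, giving −½ ln(0.4194) = 0.434465.
1 − 2Q = 0.854, giving −¼ ln(0.854) = 0.039456.
d = 0.434465 + 0.039456 = 0.473921.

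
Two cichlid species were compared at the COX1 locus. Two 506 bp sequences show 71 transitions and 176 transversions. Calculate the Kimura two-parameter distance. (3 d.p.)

0.792

P = 71/506 ≈ 0.140316 and Q = 176/506 ≈ 0.347826.
Under the Kimura two-parameter model, d = −½ ln(1 − 2P − Q) − ¼ ln(1 − 2Q).
1 − 2P − Q = 0.371542, giving −½ ln(0.371542) = 0.495047.
1 − 2Q = 0.304348, giving −¼ ln(0.304348) = 0.297396.
d = 0.495047 + 0.297396 = 0.792443.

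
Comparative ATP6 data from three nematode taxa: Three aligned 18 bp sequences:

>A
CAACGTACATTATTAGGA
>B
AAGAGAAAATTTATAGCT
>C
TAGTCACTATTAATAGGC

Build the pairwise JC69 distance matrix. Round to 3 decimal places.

d(A,B) = 0.824, d(A,C) = 0.824, d(B,C) = 0.673

A–B: 9/18 sites differ → p = 0.5, d = −0.75 ln(1 − 0.666667) = 0.823960 ≈ 0.824.
A–C: 9/18 sites differ → p = 0.5, d = −0.75 ln(1 − 0.666667) = 0.823960 ≈ 0.824.
B–C: 8/18 sites differ → p ≈ 0.444444, d = −0.75 ln(1 − 0.592592) = 0.673455 ≈ 0.673.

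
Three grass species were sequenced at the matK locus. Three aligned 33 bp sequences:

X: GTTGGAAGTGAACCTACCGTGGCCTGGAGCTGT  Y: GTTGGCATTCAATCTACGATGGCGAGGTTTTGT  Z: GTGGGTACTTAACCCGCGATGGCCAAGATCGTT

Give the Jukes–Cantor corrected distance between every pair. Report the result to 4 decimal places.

X–Y: 11/33 sites differ → p ≈ 0.333333, d = −0.75 ln(1 − 0.444444) = 0.440839 ≈ 0.4408.
X–Z: 13/33 sites differ → p ≈ 0.393939, d = −0.75 ln(1 − 0.525252) = 0.558728 ≈ 0.5587.
Y–Z: 13/33 sites differ → p ≈ 0.393939, d = −0.75 ln(1 − 0.525252) = 0.558728 ≈ 0.5587.

d(X,Y) = 0.4408, d(X,Z) = 0.5587, d(Y,Z) = 0.5587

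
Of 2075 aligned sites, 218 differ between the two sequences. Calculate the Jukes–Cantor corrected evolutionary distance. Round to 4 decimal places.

0.1132

p = 218/2075 ≈ 0.10506.
d = −(3/4) ln(1 − 4p/3) = −0.75 ln(1 − 0.14008) = −0.75 ln(0.85992)
  = −0.75 × (-0.150916) = 0.113187 substitutions/site.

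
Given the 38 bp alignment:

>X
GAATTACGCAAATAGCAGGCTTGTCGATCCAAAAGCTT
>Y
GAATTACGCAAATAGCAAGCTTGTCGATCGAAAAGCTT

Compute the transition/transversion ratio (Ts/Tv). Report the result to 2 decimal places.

1.00

Transitions are A↔G and C↔T; transversions are all other mismatches.
Transitions: 1. Transversions: 1.
R = 1/1 = 1.00.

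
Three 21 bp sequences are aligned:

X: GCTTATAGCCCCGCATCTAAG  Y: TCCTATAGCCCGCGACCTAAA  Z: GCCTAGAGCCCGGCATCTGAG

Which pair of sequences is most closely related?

X–Y: 7/21 differ, p = 0.333, d = 0.441.
X–Z: 4/21 differ, p = 0.190, d = 0.220.
Y–Z: 7/21 differ, p = 0.333, d = 0.441.
The smallest distance is between X and Z.

X and Z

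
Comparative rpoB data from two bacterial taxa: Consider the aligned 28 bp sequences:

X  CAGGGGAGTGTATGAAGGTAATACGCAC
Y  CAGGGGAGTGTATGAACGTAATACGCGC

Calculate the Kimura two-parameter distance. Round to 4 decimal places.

0.0752

Of 28 sites, 1 differences are transitions and 1 are transversions, so P = 1/28 ≈ 0.035714 and Q = 1/28 ≈ 0.035714.
Under the Kimura two-parameter model, d = −½ ln(1 − 2P − Q) − ¼ ln(1 − 2Q).
1 − 2P − Q = 0.892858, giving −½ ln(0.892858) = 0.056664.
1 − 2Q = 0.928572, giving −¼ ln(0.928572) = 0.018527.
d = 0.056664 + 0.018527 = 0.075191.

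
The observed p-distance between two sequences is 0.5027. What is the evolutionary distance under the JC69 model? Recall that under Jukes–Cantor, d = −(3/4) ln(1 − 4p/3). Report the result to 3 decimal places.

0.832

d = −(3/4) ln(1 − 4p/3) = −0.75 ln(1 − 0.670267) = −0.75 ln(0.329733)
  = −0.75 × (-1.109472) = 0.832104 substitutions/site.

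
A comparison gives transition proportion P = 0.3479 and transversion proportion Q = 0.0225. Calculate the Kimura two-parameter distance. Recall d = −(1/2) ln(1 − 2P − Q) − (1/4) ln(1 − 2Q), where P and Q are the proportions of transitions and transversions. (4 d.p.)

0.6450

Under the Kimura two-parameter model, d = −½ ln(1 − 2P − Q) − ¼ ln(1 − 2Q).
1 − 2P − Q = 0.2817, giving −½ ln(0.2817) = 0.633456.
1 − 2Q = 0.955, giving −¼ ln(0.955) = 0.011511.
d = 0.633456 + 0.011511 = 0.644967.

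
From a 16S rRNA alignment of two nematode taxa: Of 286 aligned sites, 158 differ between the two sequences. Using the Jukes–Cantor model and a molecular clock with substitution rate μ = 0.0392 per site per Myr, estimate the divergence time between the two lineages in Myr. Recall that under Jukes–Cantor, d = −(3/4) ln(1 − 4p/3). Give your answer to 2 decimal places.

12.76

p = 158/286 ≈ 0.552448.
d = −(3/4) ln(1 − 4p/3) = −0.75 ln(1 − 0.736597) = −0.75 ln(0.263403)
  = −0.75 × (-1.334070) = 1.000553 substitutions/site.
Under a molecular clock d = 2μt, so t = d/(2μ) = 1.000553 / (2 × 0.0392) = 12.76 Myr.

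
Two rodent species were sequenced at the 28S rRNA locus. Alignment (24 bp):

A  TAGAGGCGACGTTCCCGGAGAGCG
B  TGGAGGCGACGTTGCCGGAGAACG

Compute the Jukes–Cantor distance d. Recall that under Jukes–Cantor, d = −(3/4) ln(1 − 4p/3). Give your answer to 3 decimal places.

0.137

The sequences differ at 3 of 24 sites (2, 14, 22), so p = 3/24 = 0.125.
d = −(3/4) ln(1 − 4p/3) = −0.75 ln(1 − 0.166667) = −0.75 ln(0.833333)
  = −0.75 × (-0.182322) = 0.136742 substitutions/site.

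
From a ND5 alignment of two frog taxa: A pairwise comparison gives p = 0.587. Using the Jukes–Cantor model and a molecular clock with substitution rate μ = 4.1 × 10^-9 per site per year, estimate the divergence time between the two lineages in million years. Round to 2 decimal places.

d = −(3/4) ln(1 − 4p/3) = −0.75 ln(1 − 0.782667) = −0.75 ln(0.217333)
  = −0.75 × (-1.526325) = 1.144744 substitutions/site.
Under a molecular clock d = 2μt, so t = d/(2μ) = 1.144744 / (2 × 4.1 × 10^-9) = 139.60 million years.

139.60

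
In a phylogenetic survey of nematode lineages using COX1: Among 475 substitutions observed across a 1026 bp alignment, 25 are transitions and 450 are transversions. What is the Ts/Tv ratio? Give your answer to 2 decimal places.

R = 25/450 = 0.055555… ≈ 0.06 (to 2 d.p.).

0.06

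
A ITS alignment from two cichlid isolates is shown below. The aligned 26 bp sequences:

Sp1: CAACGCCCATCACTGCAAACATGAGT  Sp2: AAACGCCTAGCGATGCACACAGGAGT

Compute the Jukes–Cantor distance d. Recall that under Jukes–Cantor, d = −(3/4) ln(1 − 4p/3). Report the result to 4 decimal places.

0.3335

The sequences differ at 7 of 26 sites (1, 8, 10, 12, 13, 18, 22), so p = 7/26 ≈ 0.269231.
d = −(3/4) ln(1 − 4p/3) = −0.75 ln(1 − 0.358975) = −0.75 ln(0.641025)
  = −0.75 × (-0.444687) = 0.333515 substitutions/site.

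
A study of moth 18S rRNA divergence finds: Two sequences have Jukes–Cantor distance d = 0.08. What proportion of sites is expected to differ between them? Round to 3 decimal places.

0.076

p = (3/4)(1 − e^(−4d/3)) = 0.75 × (1 − e^(-0.106667)) = 0.75 × (1 − 0.898825) = 0.075881.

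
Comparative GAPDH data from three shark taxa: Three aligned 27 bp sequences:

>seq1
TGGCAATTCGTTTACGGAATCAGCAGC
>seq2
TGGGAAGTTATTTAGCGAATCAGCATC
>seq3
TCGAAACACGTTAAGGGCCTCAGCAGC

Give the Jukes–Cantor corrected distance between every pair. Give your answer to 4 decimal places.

seq1–seq2: 7/27 sites differ → p ≈ 0.259259, d = −0.75 ln(1 − 0.345679) = 0.318118 ≈ 0.3181.
seq1–seq3: 8/27 sites differ → p ≈ 0.296296, d = −0.75 ln(1 − 0.395061) = 0.376971 ≈ 0.3770.
seq2–seq3: 11/27 sites differ → p ≈ 0.407407, d = −0.75 ln(1 − 0.543209) = 0.587647 ≈ 0.5876.

d(seq1,seq2) = 0.3181, d(seq1,seq3) = 0.3770, d(seq2,seq3) = 0.5876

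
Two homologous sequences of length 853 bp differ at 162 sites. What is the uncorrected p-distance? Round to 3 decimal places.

0.190

p = 162/853 = 0.189917… ≈ 0.190 (to 3 d.p.).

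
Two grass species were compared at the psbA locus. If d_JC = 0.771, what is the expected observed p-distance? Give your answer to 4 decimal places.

p = (3/4)(1 − e^(−4d/3)) = 0.75 × (1 − e^(-1.028)) = 0.75 × (1 − 0.357722) = 0.481709.

0.4817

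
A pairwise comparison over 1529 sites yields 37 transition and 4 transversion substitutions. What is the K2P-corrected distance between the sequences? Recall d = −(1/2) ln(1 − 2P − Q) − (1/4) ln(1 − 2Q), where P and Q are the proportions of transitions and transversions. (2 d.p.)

P = 37/1529 ≈ 0.024199 and Q = 4/1529 ≈ 0.002616.
Under the Kimura two-parameter model, d = −½ ln(1 − 2P − Q) − ¼ ln(1 − 2Q).
1 − 2P − Q = 0.948986, giving −½ ln(0.948986) = 0.026181.
1 − 2Q = 0.994768, giving −¼ ln(0.994768) = 0.001311.
d = 0.026181 + 0.001311 = 0.027492.

0.03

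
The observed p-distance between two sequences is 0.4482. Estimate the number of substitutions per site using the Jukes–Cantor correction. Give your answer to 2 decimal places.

d = −(3/4) ln(1 − 4p/3) = −0.75 ln(1 − 0.5976) = −0.75 ln(0.4024)
  = −0.75 × (-0.910309) = 0.682732 substitutions/site.

0.68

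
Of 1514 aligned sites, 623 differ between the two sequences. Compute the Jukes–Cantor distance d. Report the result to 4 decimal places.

0.5966

p = 623/1514 ≈ 0.411493.
d = −(3/4) ln(1 − 4p/3) = −0.75 ln(1 − 0.548657) = −0.75 ln(0.451343)
  = −0.75 × (-0.795528) = 0.596646 substitutions/site.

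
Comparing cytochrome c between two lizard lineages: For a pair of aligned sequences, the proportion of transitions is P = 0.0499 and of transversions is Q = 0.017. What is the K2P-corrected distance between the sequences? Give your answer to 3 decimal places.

Under the Kimura two-parameter model, d = −½ ln(1 − 2P − Q) − ¼ ln(1 − 2Q).
1 − 2P − Q = 0.8832, giving −½ ln(0.8832) = 0.062102.
1 − 2Q = 0.966, giving −¼ ln(0.966) = 0.008648.
d = 0.062102 + 0.008648 = 0.070750.

0.071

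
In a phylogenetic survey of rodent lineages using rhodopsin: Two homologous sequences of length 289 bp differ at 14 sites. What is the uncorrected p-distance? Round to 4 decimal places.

0.0484

p = 14/289 = 0.048442… ≈ 0.0484 (to 4 d.p.).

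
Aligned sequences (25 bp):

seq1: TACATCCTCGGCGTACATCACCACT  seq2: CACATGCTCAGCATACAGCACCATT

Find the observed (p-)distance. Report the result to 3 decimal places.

0.240

The sequences differ at 6 of 25 positions (sites 1, 6, 10, 13, 18, 24).
p = 6/25 = 0.240.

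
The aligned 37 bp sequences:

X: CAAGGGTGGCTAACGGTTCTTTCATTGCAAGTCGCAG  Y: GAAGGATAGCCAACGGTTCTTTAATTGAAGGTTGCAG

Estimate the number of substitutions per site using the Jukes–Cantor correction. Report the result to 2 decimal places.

0.26

The sequences differ at 8 of 37 sites (1, 6, 8, 11, 23, 28, 30, 33), so p = 8/37 ≈ 0.216216.
d = −(3/4) ln(1 − 4p/3) = −0.75 ln(1 − 0.288288) = −0.75 ln(0.711712)
  = −0.75 × (-0.340082) = 0.255062 substitutions/site.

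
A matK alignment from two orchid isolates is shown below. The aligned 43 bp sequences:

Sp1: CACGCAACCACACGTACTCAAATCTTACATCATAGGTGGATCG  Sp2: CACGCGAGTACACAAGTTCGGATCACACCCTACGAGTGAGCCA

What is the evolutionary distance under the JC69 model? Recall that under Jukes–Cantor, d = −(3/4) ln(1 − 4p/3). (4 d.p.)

0.7899

The sequences differ at 21 of 43 sites, so p = 21/43 ≈ 0.488372.
d = −(3/4) ln(1 − 4p/3) = −0.75 ln(1 − 0.651163) = −0.75 ln(0.348837)
  = −0.75 × (-1.053151) = 0.789863 substitutions/site.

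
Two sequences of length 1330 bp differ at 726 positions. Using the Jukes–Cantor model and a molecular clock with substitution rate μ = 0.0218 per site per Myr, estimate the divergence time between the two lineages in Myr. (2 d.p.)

p = 726/1330 ≈ 0.545865.
d = −(3/4) ln(1 − 4p/3) = −0.75 ln(1 − 0.72782) = −0.75 ln(0.27218)
  = −0.75 × (-1.301292) = 0.975969 substitutions/site.
Under a molecular clock d = 2μt, so t = d/(2μ) = 0.975969 / (2 × 0.0218) = 22.38 Myr.

22.38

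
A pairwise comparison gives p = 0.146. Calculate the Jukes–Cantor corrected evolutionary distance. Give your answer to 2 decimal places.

0.16

d = −(3/4) ln(1 − 4p/3) = −0.75 ln(1 − 0.194667) = −0.75 ln(0.805333)
  = −0.75 × (-0.216499) = 0.162374 substitutions/site.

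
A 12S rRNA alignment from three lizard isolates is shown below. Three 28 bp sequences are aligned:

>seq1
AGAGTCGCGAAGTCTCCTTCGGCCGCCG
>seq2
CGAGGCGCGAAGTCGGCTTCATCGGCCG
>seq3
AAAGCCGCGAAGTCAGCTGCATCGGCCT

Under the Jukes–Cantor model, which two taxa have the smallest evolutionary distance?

seq2 and seq3

seq1–seq2: 7/28 differ, p = 0.250, d = 0.304.
seq1–seq3: 9/28 differ, p = 0.321, d = 0.420.
seq2–seq3: 6/28 differ, p = 0.214, d = 0.252.
The smallest distance is between seq2 and seq3.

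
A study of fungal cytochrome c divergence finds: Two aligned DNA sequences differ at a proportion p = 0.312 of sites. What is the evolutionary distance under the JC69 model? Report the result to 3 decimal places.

0.403

d = −(3/4) ln(1 − 4p/3) = −0.75 ln(1 − 0.416) = −0.75 ln(0.584)
  = −0.75 × (-0.537854) = 0.403391 substitutions/site.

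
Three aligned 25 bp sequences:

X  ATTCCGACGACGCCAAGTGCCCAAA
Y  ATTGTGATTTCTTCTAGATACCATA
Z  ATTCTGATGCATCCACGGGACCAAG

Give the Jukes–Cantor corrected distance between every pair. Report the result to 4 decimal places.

X–Y: 12/25 sites differ → p = 0.48, d = −0.75 ln(1 − 0.64) = 0.766238 ≈ 0.7662.
X–Z: 9/25 sites differ → p = 0.36, d = −0.75 ln(1 − 0.48) = 0.490445 ≈ 0.4904.
Y–Z: 11/25 sites differ → p = 0.44, d = −0.75 ln(1 − 0.586667) = 0.662626 ≈ 0.6626.

d(X,Y) = 0.7662, d(X,Z) = 0.4904, d(Y,Z) = 0.6626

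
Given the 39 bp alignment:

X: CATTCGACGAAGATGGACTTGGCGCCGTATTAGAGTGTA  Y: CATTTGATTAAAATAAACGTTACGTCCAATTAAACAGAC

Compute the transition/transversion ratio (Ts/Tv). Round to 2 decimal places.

Transitions are A↔G and C↔T; transversions are all other mismatches.
Transitions: 8. Transversions: 9.
R = 8/9 = 0.888888… ≈ 0.89 (to 2 d.p.).

0.89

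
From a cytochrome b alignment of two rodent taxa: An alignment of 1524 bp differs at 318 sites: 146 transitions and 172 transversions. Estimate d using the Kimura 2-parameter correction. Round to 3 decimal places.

P = 146/1524 ≈ 0.095801 and Q = 172/1524 ≈ 0.112861.
Under the Kimura two-parameter model, d = −½ ln(1 − 2P − Q) − ¼ ln(1 − 2Q).
1 − 2P − Q = 0.695537, giving −½ ln(0.695537) = 0.181536.
1 − 2Q = 0.774278, giving −¼ ln(0.774278) = 0.063956.
d = 0.181536 + 0.063956 = 0.245492.

0.245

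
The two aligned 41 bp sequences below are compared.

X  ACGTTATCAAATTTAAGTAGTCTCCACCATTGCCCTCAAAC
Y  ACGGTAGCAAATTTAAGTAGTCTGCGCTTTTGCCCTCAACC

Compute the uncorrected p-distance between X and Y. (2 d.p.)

The sequences differ at 7 of 41 positions (sites 4, 7, 24, 26, 28, 29, 40).
p = 7/41 = 0.170731… ≈ 0.17 (to 2 d.p.).

0.17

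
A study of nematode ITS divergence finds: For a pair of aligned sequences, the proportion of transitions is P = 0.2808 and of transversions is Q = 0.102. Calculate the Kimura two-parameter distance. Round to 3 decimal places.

Under the Kimura two-parameter model, d = −½ ln(1 − 2P − Q) − ¼ ln(1 − 2Q).
1 − 2P − Q = 0.3364, giving −½ ln(0.3364) = 0.544727.
1 − 2Q = 0.796, giving −¼ ln(0.796) = 0.057039.
d = 0.544727 + 0.057039 = 0.601766.

0.602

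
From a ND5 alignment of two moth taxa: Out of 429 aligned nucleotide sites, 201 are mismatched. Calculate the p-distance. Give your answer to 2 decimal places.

0.47

p = 201/429 = 0.468531… ≈ 0.47 (to 2 d.p.).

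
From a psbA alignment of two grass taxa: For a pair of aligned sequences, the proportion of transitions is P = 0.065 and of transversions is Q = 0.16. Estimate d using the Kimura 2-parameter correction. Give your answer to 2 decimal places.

Under the Kimura two-parameter model, d = −½ ln(1 − 2P − Q) − ¼ ln(1 − 2Q).
1 − 2P − Q = 0.71, giving −½ ln(0.71) = 0.171245.
1 − 2Q = 0.68, giving −¼ ln(0.68) = 0.096416.
d = 0.171245 + 0.096416 = 0.267661.

0.27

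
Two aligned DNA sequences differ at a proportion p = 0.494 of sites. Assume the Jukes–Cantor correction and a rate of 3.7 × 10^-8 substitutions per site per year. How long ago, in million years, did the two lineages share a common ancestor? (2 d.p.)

10.89

d = −(3/4) ln(1 − 4p/3) = −0.75 ln(1 − 0.658667) = −0.75 ln(0.341333)
  = −0.75 × (-1.074897) = 0.806173 substitutions/site.
Under a molecular clock d = 2μt, so t = d/(2μ) = 0.806173 / (2 × 3.7 × 10^-8) = 10.89 million years.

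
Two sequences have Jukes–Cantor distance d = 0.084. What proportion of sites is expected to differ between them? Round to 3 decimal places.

0.079

p = (3/4)(1 − e^(−4d/3)) = 0.75 × (1 − e^(-0.112)) = 0.75 × (1 − 0.894044) = 0.079467.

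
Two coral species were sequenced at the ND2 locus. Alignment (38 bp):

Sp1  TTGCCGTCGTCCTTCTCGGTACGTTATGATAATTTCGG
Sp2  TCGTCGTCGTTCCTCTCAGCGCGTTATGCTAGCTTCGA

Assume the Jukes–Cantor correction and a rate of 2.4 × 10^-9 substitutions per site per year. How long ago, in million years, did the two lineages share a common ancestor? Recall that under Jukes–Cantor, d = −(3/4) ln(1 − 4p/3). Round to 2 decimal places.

The sequences differ at 11 of 38 sites, so p = 11/38 ≈ 0.289474.
d = −(3/4) ln(1 − 4p/3) = −0.75 ln(1 − 0.385965) = −0.75 ln(0.614035)
  = −0.75 × (-0.487703) = 0.365777 substitutions/site.
Under a molecular clock d = 2μt, so t = d/(2μ) = 0.365777 / (2 × 2.4 × 10^-9) = 76.20 million years.

76.20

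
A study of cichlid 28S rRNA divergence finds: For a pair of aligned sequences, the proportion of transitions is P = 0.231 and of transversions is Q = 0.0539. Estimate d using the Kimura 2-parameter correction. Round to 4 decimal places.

0.3912

Under the Kimura two-parameter model, d = −½ ln(1 − 2P − Q) − ¼ ln(1 − 2Q).
1 − 2P − Q = 0.4841, giving −½ ln(0.4841) = 0.362732.
1 − 2Q = 0.8922, giving −¼ ln(0.8922) = 0.028516.
d = 0.362732 + 0.028516 = 0.391248.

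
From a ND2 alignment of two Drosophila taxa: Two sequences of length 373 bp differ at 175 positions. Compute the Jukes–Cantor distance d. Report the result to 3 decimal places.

p = 175/373 ≈ 0.469169.
d = −(3/4) ln(1 − 4p/3) = −0.75 ln(1 − 0.625559) = −0.75 ln(0.374441)
  = −0.75 × (-0.982321) = 0.736741 substitutions/site.

0.737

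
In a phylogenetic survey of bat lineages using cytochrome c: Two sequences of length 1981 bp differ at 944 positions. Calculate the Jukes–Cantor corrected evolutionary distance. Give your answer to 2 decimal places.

0.76

p = 944/1981 ≈ 0.476527.
d = −(3/4) ln(1 − 4p/3) = −0.75 ln(1 − 0.635369) = −0.75 ln(0.364631)
  = −0.75 × (-1.008869) = 0.756652 substitutions/site.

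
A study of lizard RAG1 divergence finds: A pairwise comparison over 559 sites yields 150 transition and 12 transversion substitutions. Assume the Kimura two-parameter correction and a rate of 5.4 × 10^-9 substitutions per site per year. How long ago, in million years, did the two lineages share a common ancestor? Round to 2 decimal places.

38.83

P = 150/559 ≈ 0.268336 and Q = 12/559 ≈ 0.021467.
Under the Kimura two-parameter model, d = −½ ln(1 − 2P − Q) − ¼ ln(1 − 2Q).
1 − 2P − Q = 0.441861, giving −½ ln(0.441861) = 0.408380.
1 − 2Q = 0.957066, giving −¼ ln(0.957066) = 0.010971.
d = 0.408380 + 0.010971 = 0.419351.
Under a molecular clock d = 2μt, so t = d/(2μ) = 0.419351 / (2 × 5.4 × 10^-9) = 38.83 million years.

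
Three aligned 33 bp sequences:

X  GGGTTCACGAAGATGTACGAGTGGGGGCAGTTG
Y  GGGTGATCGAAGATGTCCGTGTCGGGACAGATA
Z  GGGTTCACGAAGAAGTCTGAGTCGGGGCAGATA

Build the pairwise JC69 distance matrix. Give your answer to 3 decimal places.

X–Y: 9/33 sites differ → p ≈ 0.272727, d = −0.75 ln(1 − 0.363636) = 0.338988 ≈ 0.339.
X–Z: 6/33 sites differ → p ≈ 0.181818, d = −0.75 ln(1 − 0.242424) = 0.208224 ≈ 0.208.
Y–Z: 7/33 sites differ → p ≈ 0.212121, d = −0.75 ln(1 − 0.282828) = 0.249330 ≈ 0.249.

d(X,Y) = 0.339, d(X,Z) = 0.208, d(Y,Z) = 0.249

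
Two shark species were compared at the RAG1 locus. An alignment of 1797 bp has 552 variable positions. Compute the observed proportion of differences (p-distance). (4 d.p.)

0.3072

p = 552/1797 = 0.307178… ≈ 0.3072 (to 4 d.p.).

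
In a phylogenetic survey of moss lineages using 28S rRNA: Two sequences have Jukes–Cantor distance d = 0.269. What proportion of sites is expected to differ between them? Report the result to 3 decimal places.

p = (3/4)(1 − e^(−4d/3)) = 0.75 × (1 − e^(-0.358667)) = 0.75 × (1 − 0.698607) = 0.226045.

0.226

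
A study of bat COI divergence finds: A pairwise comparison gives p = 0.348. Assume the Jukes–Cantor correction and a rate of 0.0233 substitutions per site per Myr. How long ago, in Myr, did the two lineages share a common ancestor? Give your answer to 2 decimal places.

d = −(3/4) ln(1 − 4p/3) = −0.75 ln(1 − 0.464) = −0.75 ln(0.536)
  = −0.75 × (-0.623621) = 0.467716 substitutions/site.
Under a molecular clock d = 2μt, so t = d/(2μ) = 0.467716 / (2 × 0.0233) = 10.04 Myr.

10.04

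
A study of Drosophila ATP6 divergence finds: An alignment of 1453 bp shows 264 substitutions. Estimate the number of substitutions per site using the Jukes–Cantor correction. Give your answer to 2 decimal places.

0.21

p = 264/1453 ≈ 0.181693.
d = −(3/4) ln(1 − 4p/3) = −0.75 ln(1 − 0.242257) = −0.75 ln(0.757743)
  = −0.75 × (-0.277411) = 0.208058 substitutions/site.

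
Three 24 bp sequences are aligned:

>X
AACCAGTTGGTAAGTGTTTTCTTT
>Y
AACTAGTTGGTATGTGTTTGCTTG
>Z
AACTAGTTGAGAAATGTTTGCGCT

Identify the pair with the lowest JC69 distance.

X and Y

X–Y: 4/24 differ, p = 0.167, d = 0.188.
X–Z: 7/24 differ, p = 0.292, d = 0.369.
Y–Z: 7/24 differ, p = 0.292, d = 0.369.
The smallest distance is between X and Y.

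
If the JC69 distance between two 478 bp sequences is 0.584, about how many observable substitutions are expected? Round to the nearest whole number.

194

Invert JC69: p = (3/4)(1 − e^(−4d/3)) = 0.75 × (1 − e^(-0.778667)) = 0.75 × (1 − 0.459017) = 0.405737.
Expected differing sites = pL ≈ 0.405737 × 478 = 193.942286 ≈ 194.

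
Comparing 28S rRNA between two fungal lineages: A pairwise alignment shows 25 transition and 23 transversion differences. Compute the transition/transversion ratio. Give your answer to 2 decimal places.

R = 25/23 = 1.086956… ≈ 1.09 (to 2 d.p.).

1.09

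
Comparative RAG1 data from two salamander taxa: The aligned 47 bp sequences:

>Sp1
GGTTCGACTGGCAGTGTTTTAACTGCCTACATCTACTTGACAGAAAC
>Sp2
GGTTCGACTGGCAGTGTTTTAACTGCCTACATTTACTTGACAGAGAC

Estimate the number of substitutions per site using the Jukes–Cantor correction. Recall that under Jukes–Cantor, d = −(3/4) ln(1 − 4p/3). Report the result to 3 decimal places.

0.044

The sequences differ at 2 of 47 sites (33, 45), so p = 2/47 ≈ 0.042553.
d = −(3/4) ln(1 − 4p/3) = −0.75 ln(1 − 0.056737) = −0.75 ln(0.943263)
  = −0.75 × (-0.058410) = 0.043808 substitutions/site.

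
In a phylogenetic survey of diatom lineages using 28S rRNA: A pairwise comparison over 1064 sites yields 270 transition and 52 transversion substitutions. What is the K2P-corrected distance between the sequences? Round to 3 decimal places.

P = 270/1064 ≈ 0.253759 and Q = 52/1064 ≈ 0.048872.
Under the Kimura two-parameter model, d = −½ ln(1 − 2P − Q) − ¼ ln(1 − 2Q).
1 − 2P − Q = 0.44361, giving −½ ln(0.44361) = 0.406405.
1 − 2Q = 0.902256, giving −¼ ln(0.902256) = 0.025714.
d = 0.406405 + 0.025714 = 0.432119.

0.432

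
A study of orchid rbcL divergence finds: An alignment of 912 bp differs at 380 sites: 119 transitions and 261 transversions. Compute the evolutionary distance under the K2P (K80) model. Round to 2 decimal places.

0.61

P = 119/912 ≈ 0.130482 and Q = 261/912 ≈ 0.286184.
Under the Kimura two-parameter model, d = −½ ln(1 − 2P − Q) − ¼ ln(1 − 2Q).
1 − 2P − Q = 0.452852, giving −½ ln(0.452852) = 0.396095.
1 − 2Q = 0.427632, giving −¼ ln(0.427632) = 0.212373.
d = 0.396095 + 0.212373 = 0.608468.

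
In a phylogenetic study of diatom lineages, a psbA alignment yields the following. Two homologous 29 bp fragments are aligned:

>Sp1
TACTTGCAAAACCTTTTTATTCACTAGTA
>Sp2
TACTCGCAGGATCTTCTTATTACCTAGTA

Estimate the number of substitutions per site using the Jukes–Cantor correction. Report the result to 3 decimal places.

The sequences differ at 7 of 29 sites (5, 9, 10, 12, 16, 22, 23), so p = 7/29 ≈ 0.241379.
d = −(3/4) ln(1 − 4p/3) = −0.75 ln(1 − 0.321839) = −0.75 ln(0.678161)
  = −0.75 × (-0.388371) = 0.291278 substitutions/site.

0.291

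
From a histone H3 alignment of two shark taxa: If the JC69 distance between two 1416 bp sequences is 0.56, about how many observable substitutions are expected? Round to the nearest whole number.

Invert JC69: p = (3/4)(1 − e^(−4d/3)) = 0.75 × (1 − e^(-0.746667)) = 0.75 × (1 − 0.473944) = 0.394542.
Expected differing sites = pL ≈ 0.394542 × 1416 = 558.671472 ≈ 559.

559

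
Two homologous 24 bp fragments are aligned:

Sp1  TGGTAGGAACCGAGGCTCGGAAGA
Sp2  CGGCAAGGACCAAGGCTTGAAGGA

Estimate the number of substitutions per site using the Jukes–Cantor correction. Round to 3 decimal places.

The sequences differ at 8 of 24 sites (1, 4, 6, 8, 12, 18, 20, 22), so p = 8/24 ≈ 0.333333.
d = −(3/4) ln(1 − 4p/3) = −0.75 ln(1 − 0.444444) = −0.75 ln(0.555556)
  = −0.75 × (-0.587786) = 0.440840 substitutions/site.

0.441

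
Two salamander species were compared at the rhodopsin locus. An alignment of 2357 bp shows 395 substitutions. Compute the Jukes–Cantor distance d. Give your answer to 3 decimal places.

p = 395/2357 ≈ 0.167586.
d = −(3/4) ln(1 − 4p/3) = −0.75 ln(1 − 0.223448) = −0.75 ln(0.776552)
  = −0.75 × (-0.252892) = 0.189669 substitutions/site.

0.190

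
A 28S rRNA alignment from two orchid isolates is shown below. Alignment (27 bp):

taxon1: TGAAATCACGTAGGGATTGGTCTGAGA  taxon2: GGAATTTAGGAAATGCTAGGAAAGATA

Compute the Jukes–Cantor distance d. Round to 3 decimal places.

0.770

The sequences differ at 13 of 27 sites, so p = 13/27 ≈ 0.481481.
d = −(3/4) ln(1 − 4p/3) = −0.75 ln(1 − 0.641975) = −0.75 ln(0.358025)
  = −0.75 × (-1.027152) = 0.770364 substitutions/site.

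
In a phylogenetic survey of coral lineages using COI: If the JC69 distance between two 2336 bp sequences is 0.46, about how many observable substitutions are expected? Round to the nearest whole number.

803

Invert JC69: p = (3/4)(1 − e^(−4d/3)) = 0.75 × (1 − e^(-0.613333)) = 0.75 × (1 − 0.541543) = 0.343843.
Expected differing sites = pL ≈ 0.343843 × 2336 = 803.217248 ≈ 803.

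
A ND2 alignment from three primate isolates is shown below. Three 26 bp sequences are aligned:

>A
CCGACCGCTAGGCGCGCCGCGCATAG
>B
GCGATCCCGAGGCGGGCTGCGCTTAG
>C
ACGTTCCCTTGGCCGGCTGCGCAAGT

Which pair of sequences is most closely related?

A–B: 7/26 differ, p = 0.269, d = 0.334.
A–C: 11/26 differ, p = 0.423, d = 0.623.
B–C: 9/26 differ, p = 0.346, d = 0.464.
The smallest distance is between A and B.

A and B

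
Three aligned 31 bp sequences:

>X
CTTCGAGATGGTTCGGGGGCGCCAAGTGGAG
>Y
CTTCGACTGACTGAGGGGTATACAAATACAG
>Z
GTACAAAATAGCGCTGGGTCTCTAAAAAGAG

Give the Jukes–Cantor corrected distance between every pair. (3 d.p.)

d(X,Y) = 0.691, d(X,Z) = 0.691, d(Y,Z) = 0.777

X–Y: 14/31 sites differ → p ≈ 0.451613, d = −0.75 ln(1 − 0.602151) = 0.691262 ≈ 0.691.
X–Z: 14/31 sites differ → p ≈ 0.451613, d = −0.75 ln(1 − 0.602151) = 0.691262 ≈ 0.691.
Y–Z: 15/31 sites differ → p ≈ 0.483871, d = −0.75 ln(1 − 0.645161) = 0.777068 ≈ 0.777.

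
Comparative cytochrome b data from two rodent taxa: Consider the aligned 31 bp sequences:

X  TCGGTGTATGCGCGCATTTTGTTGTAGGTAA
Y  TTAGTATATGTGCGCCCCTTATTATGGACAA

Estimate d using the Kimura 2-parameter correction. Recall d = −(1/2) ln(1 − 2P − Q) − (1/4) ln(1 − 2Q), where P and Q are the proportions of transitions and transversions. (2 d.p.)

0.69

Of 31 sites, 11 differences are transitions and 1 are transversions, so P = 11/31 ≈ 0.354839 and Q = 1/31 ≈ 0.032258.
Under the Kimura two-parameter model, d = −½ ln(1 − 2P − Q) − ¼ ln(1 − 2Q).
1 − 2P − Q = 0.258064, giving −½ ln(0.258064) = 0.677274.
1 − 2Q = 0.935484, giving −¼ ln(0.935484) = 0.016673.
d = 0.677274 + 0.016673 = 0.693947.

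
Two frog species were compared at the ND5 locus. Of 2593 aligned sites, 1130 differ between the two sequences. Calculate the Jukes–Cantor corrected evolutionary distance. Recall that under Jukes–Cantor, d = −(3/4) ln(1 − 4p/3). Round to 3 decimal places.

p = 1130/2593 ≈ 0.435789.
d = −(3/4) ln(1 − 4p/3) = −0.75 ln(1 − 0.581052) = −0.75 ln(0.418948)
  = −0.75 × (-0.870008) = 0.652506 substitutions/site.

0.653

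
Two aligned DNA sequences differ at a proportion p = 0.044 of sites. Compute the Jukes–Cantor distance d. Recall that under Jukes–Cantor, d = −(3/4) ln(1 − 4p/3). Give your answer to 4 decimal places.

0.0453

d = −(3/4) ln(1 − 4p/3) = −0.75 ln(1 − 0.058667) = −0.75 ln(0.941333)
  = −0.75 × (-0.060458) = 0.045344 substitutions/site.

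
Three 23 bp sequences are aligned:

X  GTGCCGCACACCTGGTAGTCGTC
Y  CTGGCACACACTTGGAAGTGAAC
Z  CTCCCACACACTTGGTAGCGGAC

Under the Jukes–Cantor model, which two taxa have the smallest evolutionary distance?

X–Y: 8/23 differ, p = 0.348, d = 0.467.
X–Z: 7/23 differ, p = 0.304, d = 0.390.
Y–Z: 5/23 differ, p = 0.217, d = 0.257.
The smallest distance is between Y and Z.

Y and Z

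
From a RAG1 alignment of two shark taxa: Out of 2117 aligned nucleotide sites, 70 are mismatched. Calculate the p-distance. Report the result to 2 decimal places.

p = 70/2117 = 0.033065… ≈ 0.03 (to 2 d.p.).

0.03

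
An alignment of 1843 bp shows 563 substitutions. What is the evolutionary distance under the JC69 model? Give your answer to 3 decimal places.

0.392

p = 563/1843 ≈ 0.30548.
d = −(3/4) ln(1 − 4p/3) = −0.75 ln(1 − 0.407307) = −0.75 ln(0.592693)
  = −0.75 × (-0.523079) = 0.392309 substitutions/site.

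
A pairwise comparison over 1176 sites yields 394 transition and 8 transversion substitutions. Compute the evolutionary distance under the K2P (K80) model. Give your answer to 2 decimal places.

0.57

P = 394/1176 ≈ 0.335034 and Q = 8/1176 ≈ 0.006803.
Under the Kimura two-parameter model, d = −½ ln(1 − 2P − Q) − ¼ ln(1 − 2Q).
1 − 2P − Q = 0.323129, giving −½ ln(0.323129) = 0.564852.
1 − 2Q = 0.986394, giving −¼ ln(0.986394) = 0.003425.
d = 0.564852 + 0.003425 = 0.568277.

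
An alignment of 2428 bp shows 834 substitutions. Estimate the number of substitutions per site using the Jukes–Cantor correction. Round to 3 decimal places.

p = 834/2428 ≈ 0.343493.
d = −(3/4) ln(1 − 4p/3) = −0.75 ln(1 − 0.457991) = −0.75 ln(0.542009)
  = −0.75 × (-0.612473) = 0.459355 substitutions/site.

0.459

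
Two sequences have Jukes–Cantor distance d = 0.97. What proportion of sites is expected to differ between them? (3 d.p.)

p = (3/4)(1 − e^(−4d/3)) = 0.75 × (1 − e^(-1.293333)) = 0.75 × (1 − 0.274355) = 0.544234.

0.544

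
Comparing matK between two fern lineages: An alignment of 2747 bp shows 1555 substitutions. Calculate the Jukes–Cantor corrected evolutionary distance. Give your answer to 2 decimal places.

p = 1555/2747 ≈ 0.566072.
d = −(3/4) ln(1 − 4p/3) = −0.75 ln(1 − 0.754763) = −0.75 ln(0.245237)
  = −0.75 × (-1.405530) = 1.054148 substitutions/site.

1.05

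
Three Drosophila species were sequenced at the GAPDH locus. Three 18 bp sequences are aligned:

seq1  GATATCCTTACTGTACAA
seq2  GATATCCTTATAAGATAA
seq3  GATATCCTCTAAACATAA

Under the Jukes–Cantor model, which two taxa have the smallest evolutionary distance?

seq1–seq2: 5/18 differ, p = 0.278, d = 0.347.
seq1–seq3: 7/18 differ, p = 0.389, d = 0.548.
seq2–seq3: 4/18 differ, p = 0.222, d = 0.264.
The smallest distance is between seq2 and seq3.

seq2 and seq3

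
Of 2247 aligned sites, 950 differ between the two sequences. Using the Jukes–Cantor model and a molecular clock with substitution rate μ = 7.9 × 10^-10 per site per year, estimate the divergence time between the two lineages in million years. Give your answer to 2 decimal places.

393.73

p = 950/2247 ≈ 0.422786.
d = −(3/4) ln(1 − 4p/3) = −0.75 ln(1 − 0.563715) = −0.75 ln(0.436285)
  = −0.75 × (-0.829460) = 0.622095 substitutions/site.
Under a molecular clock d = 2μt, so t = d/(2μ) = 0.622095 / (2 × 7.9 × 10^-10) = 393.73 million years.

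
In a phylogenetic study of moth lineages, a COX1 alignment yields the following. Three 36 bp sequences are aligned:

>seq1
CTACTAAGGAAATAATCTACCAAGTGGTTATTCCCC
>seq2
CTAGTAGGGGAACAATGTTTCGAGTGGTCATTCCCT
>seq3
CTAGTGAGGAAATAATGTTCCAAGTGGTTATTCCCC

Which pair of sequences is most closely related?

seq1 and seq3

seq1–seq2: 10/36 differ, p = 0.278, d = 0.347.
seq1–seq3: 4/36 differ, p = 0.111, d = 0.120.
seq2–seq3: 8/36 differ, p = 0.222, d = 0.264.
The smallest distance is between seq1 and seq3.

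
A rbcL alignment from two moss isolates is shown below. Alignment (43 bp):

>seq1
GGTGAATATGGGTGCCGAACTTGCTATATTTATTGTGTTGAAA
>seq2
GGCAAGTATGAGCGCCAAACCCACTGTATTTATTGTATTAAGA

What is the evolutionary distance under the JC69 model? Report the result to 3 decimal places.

0.387

The sequences differ at 13 of 43 sites, so p = 13/43 ≈ 0.302326.
d = −(3/4) ln(1 − 4p/3) = −0.75 ln(1 − 0.403101) = −0.75 ln(0.596899)
  = −0.75 × (-0.516007) = 0.387005 substitutions/site.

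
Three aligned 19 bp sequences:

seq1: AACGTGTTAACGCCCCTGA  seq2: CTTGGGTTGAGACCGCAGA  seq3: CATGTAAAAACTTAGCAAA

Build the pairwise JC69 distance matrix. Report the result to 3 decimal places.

d(seq1,seq2) = 0.749, d(seq1,seq3) = 1.109, d(seq2,seq3) = 1.109

seq1–seq2: 9/19 sites differ → p ≈ 0.473684, d = −0.75 ln(1 − 0.631579) = 0.748897 ≈ 0.749.
seq1–seq3: 11/19 sites differ → p ≈ 0.578947, d = −0.75 ln(1 − 0.771929) = 1.108574 ≈ 1.109.
seq2–seq3: 11/19 sites differ → p ≈ 0.578947, d = −0.75 ln(1 − 0.771929) = 1.108574 ≈ 1.109.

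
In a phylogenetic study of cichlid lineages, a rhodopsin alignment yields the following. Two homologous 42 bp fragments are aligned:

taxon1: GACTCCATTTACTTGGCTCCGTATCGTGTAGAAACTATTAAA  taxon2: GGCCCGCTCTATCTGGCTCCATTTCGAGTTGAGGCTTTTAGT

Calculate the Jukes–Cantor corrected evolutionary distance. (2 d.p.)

0.53

The sequences differ at 16 of 42 sites, so p = 16/42 ≈ 0.380952.
d = −(3/4) ln(1 − 4p/3) = −0.75 ln(1 − 0.507936) = −0.75 ln(0.492064)
  = −0.75 × (-0.709146) = 0.531860 substitutions/site.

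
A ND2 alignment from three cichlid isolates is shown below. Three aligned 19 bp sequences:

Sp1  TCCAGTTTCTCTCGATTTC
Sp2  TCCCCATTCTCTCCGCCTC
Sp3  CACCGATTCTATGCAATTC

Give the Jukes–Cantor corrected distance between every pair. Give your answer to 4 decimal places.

d(Sp1,Sp2) = 0.5068, d(Sp1,Sp3) = 0.6181, d(Sp2,Sp3) = 0.6181

Sp1–Sp2: 7/19 sites differ → p ≈ 0.368421, d = −0.75 ln(1 − 0.491228) = 0.506816 ≈ 0.5068.
Sp1–Sp3: 8/19 sites differ → p ≈ 0.421053, d = −0.75 ln(1 − 0.561404) = 0.618132 ≈ 0.6181.
Sp2–Sp3: 8/19 sites differ → p ≈ 0.421053, d = −0.75 ln(1 − 0.561404) = 0.618132 ≈ 0.6181.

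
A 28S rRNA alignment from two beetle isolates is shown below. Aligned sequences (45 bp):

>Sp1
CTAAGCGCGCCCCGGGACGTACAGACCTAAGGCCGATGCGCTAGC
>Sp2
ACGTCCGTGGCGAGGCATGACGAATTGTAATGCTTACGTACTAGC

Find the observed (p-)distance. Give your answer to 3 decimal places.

0.533

The sequences differ at 24 of 45 positions.
p = 24/45 = 0.533333… ≈ 0.533 (to 3 d.p.).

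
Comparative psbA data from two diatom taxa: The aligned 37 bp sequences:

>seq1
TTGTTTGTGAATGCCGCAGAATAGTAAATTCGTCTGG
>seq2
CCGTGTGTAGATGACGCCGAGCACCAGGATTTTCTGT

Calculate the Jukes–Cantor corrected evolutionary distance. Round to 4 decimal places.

0.7112

The sequences differ at 17 of 37 sites, so p = 17/37 ≈ 0.459459.
d = −(3/4) ln(1 − 4p/3) = −0.75 ln(1 − 0.612612) = −0.75 ln(0.387388)
  = −0.75 × (-0.948329) = 0.711247 substitutions/site.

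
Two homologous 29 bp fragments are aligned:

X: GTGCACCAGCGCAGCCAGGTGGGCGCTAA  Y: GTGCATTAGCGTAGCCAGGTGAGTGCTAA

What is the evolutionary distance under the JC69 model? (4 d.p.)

The sequences differ at 5 of 29 sites (6, 7, 12, 22, 24), so p = 5/29 ≈ 0.172414.
d = −(3/4) ln(1 − 4p/3) = −0.75 ln(1 − 0.229885) = −0.75 ln(0.770115)
  = −0.75 × (-0.261215) = 0.195911 substitutions/site.

0.1959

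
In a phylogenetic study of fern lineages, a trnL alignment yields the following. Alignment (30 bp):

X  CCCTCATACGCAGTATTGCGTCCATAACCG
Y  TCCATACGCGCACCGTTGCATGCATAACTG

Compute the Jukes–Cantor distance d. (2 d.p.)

The sequences differ at 11 of 30 sites, so p = 11/30 ≈ 0.366667.
d = −(3/4) ln(1 − 4p/3) = −0.75 ln(1 − 0.488889) = −0.75 ln(0.511111)
  = −0.75 × (-0.671168) = 0.503376 substitutions/site.

0.50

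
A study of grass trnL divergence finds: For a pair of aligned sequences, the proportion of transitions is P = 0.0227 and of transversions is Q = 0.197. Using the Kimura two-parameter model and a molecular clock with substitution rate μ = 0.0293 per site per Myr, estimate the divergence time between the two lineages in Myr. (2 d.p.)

4.51

Under the Kimura two-parameter model, d = −½ ln(1 − 2P − Q) − ¼ ln(1 − 2Q).
1 − 2P − Q = 0.7576, giving −½ ln(0.7576) = 0.138800.
1 − 2Q = 0.606, giving −¼ ln(0.606) = 0.125219.
d = 0.138800 + 0.125219 = 0.264019.
Under a molecular clock d = 2μt, so t = d/(2μ) = 0.264019 / (2 × 0.0293) = 4.51 Myr.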